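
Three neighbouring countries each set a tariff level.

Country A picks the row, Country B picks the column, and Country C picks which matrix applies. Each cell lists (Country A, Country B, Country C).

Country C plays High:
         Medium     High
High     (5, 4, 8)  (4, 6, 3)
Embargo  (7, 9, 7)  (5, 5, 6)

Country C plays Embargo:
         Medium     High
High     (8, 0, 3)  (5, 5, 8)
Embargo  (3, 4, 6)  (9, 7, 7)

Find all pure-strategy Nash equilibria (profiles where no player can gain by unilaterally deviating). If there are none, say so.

Country A against (Medium, High): payoffs 5, 7 → best response Embargo.
Country A against (Medium, Embargo): payoffs 8, 3 → best response High.
Country A against (High, High): payoffs 4, 5 → best response Embargo.
Country A against (High, Embargo): payoffs 5, 9 → best response Embargo.
Country B against (High, High): payoffs 4, 6 → best response High.
Country B against (High, Embargo): payoffs 0, 5 → best response High.
Country B against (Embargo, High): payoffs 9, 5 → best response Medium.
Country B against (Embargo, Embargo): payoffs 4, 7 → best response High.
Country C against (High, Medium): payoffs 8, 3 → best response High.
Country C against (High, High): payoffs 3, 8 → best response Embargo.
Country C against (Embargo, Medium): payoffs 7, 6 → best response High.
Country C against (Embargo, High): payoffs 6, 7 → best response Embargo.
Mutual best responses: (Embargo, Medium, High); (Embargo, High, Embargo).

The pure Nash equilibria are (Embargo, Medium, High), (Embargo, High, Embargo).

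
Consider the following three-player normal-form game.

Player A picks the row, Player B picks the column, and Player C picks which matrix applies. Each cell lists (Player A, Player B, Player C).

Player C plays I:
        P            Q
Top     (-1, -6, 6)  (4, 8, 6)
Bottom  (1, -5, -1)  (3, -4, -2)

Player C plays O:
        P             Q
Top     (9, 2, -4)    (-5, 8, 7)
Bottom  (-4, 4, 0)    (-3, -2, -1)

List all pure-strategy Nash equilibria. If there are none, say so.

none

(Top, P, I): Player A can switch to Bottom (-1 → 1). Not NE.
(Top, P, O): Player B can switch to Q (2 → 8). Not NE.
(Top, Q, I): Player C can switch to O (6 → 7). Not NE.
(Top, Q, O): Player A can switch to Bottom (-5 → -3). Not NE.
(Bottom, P, I): Player B can switch to Q (-5 → -4). Not NE.
(Bottom, P, O): Player A can switch to Top (-4 → 9). Not NE.
(The remaining 2 profiles each have a profitable deviation by the same check.)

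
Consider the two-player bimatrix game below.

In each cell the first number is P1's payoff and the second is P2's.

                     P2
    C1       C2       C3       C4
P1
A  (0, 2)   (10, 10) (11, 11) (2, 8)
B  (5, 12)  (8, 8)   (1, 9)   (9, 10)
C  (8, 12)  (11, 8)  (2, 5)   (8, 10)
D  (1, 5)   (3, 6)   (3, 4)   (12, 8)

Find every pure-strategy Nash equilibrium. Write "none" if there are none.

The pure Nash equilibria are (A, C3) and (C, C1) and (D, C4).

P1 against C1: payoffs 0, 5, 8, 1 → best response C.
P1 against C2: payoffs 10, 8, 11, 3 → best response C.
P1 against C3: payoffs 11, 1, 2, 3 → best response A.
P1 against C4: payoffs 2, 9, 8, 12 → best response D.
P2 against A: payoffs 2, 10, 11, 8 → best response C3.
P2 against B: payoffs 12, 8, 9, 10 → best response C1.
P2 against C: payoffs 12, 8, 5, 10 → best response C1.
P2 against D: payoffs 5, 6, 4, 8 → best response C4.
Mutual best responses: (A, C3); (C, C1); (D, C4).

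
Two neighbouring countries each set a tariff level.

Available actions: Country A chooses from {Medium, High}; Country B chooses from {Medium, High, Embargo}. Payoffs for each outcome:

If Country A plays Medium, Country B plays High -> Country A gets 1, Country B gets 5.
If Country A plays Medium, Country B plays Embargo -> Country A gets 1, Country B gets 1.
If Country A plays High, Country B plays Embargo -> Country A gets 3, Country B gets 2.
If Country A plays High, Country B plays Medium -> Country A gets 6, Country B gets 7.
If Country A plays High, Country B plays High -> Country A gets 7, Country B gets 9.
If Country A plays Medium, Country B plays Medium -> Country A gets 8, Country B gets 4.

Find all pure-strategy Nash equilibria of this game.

Country A against Medium: payoffs 8, 6 → best response Medium.
Country A against High: payoffs 1, 7 → best response High.
Country A against Embargo: payoffs 1, 3 → best response High.
Country B against Medium: payoffs 4, 5, 1 → best response High.
Country B against High: payoffs 7, 9, 2 → best response High.
Mutual best responses: (High, High).

The unique pure-strategy Nash equilibrium is (High, High).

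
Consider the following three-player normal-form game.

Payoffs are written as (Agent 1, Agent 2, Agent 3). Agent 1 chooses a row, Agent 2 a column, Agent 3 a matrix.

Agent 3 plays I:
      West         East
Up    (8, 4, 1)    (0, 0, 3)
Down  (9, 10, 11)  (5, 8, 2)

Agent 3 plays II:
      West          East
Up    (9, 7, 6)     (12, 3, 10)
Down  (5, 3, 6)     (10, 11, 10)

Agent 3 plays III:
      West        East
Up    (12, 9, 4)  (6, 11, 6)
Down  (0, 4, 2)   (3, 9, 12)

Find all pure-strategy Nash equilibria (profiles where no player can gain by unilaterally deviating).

(Up, West, II); (Down, West, I)

(Up, West, I): Agent 1 can switch to Down (8 → 9). Not NE.
(Up, West, II): Agent 1 gets 9, best alternative 5; Agent 2 gets 7, best alternative 3; Agent 3 gets 6, best alternative 4. No profitable deviation — NE.
(Up, West, III): Agent 2 can switch to East (9 → 11). Not NE.
(Up, East, I): Agent 1 can switch to Down (0 → 5). Not NE.
(Up, East, II): Agent 2 can switch to West (3 → 7). Not NE.
(Up, East, III): Agent 3 can switch to II (6 → 10). Not NE.
(Down, West, I): Agent 1 gets 9, best alternative 8; Agent 2 gets 10, best alternative 8; Agent 3 gets 11, best alternative 6. No profitable deviation — NE.
(Down, West, II): Agent 1 can switch to Up (5 → 9). Not NE.
(The remaining 4 profiles each have a profitable deviation by the same check.)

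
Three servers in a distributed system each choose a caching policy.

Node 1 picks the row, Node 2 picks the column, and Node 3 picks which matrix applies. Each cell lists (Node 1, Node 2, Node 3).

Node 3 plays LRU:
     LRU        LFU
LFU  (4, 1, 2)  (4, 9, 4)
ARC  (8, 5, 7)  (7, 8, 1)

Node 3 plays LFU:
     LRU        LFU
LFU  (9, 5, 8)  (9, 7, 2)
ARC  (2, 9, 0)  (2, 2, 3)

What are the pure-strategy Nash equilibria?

Node 1 against (LRU, LRU): payoffs 4, 8 → best response ARC.
Node 1 against (LRU, LFU): payoffs 9, 2 → best response LFU.
Node 1 against (LFU, LRU): payoffs 4, 7 → best response ARC.
Node 1 against (LFU, LFU): payoffs 9, 2 → best response LFU.
Node 2 against (LFU, LRU): payoffs 1, 9 → best response LFU.
Node 2 against (LFU, LFU): payoffs 5, 7 → best response LFU.
Node 2 against (ARC, LRU): payoffs 5, 8 → best response LFU.
Node 2 against (ARC, LFU): payoffs 9, 2 → best response LRU.
Node 3 against (LFU, LRU): payoffs 2, 8 → best response LFU.
Node 3 against (LFU, LFU): payoffs 4, 2 → best response LRU.
Node 3 against (ARC, LRU): payoffs 7, 0 → best response LRU.
Node 3 against (ARC, LFU): payoffs 1, 3 → best response LFU.
No profile is a mutual best response for all players.

none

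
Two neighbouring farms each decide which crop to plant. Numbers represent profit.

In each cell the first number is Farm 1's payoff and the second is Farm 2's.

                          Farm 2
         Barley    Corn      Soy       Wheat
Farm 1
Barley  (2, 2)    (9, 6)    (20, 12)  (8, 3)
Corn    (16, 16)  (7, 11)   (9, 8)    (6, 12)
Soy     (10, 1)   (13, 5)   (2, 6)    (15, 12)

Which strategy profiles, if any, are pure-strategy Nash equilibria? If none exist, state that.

(Barley, Barley): Farm 1 can switch to Corn (2 → 16). Not NE.
(Barley, Corn): Farm 1 can switch to Soy (9 → 13). Not NE.
(Barley, Soy): Farm 1 gets 20, best alternative 9; Farm 2 gets 12, best alternative 6. No profitable deviation — NE.
(Barley, Wheat): Farm 1 can switch to Soy (8 → 15). Not NE.
(Corn, Barley): Farm 1 gets 16, best alternative 10; Farm 2 gets 16, best alternative 12. No profitable deviation — NE.
(Corn, Corn): Farm 1 can switch to Barley (7 → 9). Not NE.
(Corn, Soy): Farm 1 can switch to Barley (9 → 20). Not NE.
(Corn, Wheat): Farm 1 can switch to Barley (6 → 8). Not NE.
(Soy, Barley): Farm 1 can switch to Corn (10 → 16). Not NE.
(Soy, Corn): Farm 2 can switch to Soy (5 → 6). Not NE.
(Soy, Soy): Farm 1 can switch to Barley (2 → 20). Not NE.
(Soy, Wheat): Farm 1 gets 15, best alternative 8; Farm 2 gets 12, best alternative 6. No profitable deviation — NE.

Pure-strategy Nash equilibria: (Barley, Soy), (Corn, Barley), (Soy, Wheat)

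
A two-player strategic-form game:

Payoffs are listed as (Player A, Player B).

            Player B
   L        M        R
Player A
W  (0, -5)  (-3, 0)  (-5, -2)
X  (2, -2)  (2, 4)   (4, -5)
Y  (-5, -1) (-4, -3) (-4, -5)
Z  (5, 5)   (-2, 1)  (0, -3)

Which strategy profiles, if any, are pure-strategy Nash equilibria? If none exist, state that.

Pure-strategy Nash equilibria: (X, M) and (Z, L)

(W, L): Player A can switch to X (0 → 2). Not NE.
(W, M): Player A can switch to X (-3 → 2). Not NE.
(W, R): Player A can switch to X (-5 → 4). Not NE.
(X, L): Player A can switch to Z (2 → 5). Not NE.
(X, M): Player A gets 2, best alternative -2; Player B gets 4, best alternative -2. No profitable deviation — NE.
(X, R): Player B can switch to L (-5 → -2). Not NE.
(Y, L): Player A can switch to W (-5 → 0). Not NE.
(Z, L): Player A gets 5, best alternative 2; Player B gets 5, best alternative 1. No profitable deviation — NE.
(The remaining 4 profiles each have a profitable deviation by the same check.)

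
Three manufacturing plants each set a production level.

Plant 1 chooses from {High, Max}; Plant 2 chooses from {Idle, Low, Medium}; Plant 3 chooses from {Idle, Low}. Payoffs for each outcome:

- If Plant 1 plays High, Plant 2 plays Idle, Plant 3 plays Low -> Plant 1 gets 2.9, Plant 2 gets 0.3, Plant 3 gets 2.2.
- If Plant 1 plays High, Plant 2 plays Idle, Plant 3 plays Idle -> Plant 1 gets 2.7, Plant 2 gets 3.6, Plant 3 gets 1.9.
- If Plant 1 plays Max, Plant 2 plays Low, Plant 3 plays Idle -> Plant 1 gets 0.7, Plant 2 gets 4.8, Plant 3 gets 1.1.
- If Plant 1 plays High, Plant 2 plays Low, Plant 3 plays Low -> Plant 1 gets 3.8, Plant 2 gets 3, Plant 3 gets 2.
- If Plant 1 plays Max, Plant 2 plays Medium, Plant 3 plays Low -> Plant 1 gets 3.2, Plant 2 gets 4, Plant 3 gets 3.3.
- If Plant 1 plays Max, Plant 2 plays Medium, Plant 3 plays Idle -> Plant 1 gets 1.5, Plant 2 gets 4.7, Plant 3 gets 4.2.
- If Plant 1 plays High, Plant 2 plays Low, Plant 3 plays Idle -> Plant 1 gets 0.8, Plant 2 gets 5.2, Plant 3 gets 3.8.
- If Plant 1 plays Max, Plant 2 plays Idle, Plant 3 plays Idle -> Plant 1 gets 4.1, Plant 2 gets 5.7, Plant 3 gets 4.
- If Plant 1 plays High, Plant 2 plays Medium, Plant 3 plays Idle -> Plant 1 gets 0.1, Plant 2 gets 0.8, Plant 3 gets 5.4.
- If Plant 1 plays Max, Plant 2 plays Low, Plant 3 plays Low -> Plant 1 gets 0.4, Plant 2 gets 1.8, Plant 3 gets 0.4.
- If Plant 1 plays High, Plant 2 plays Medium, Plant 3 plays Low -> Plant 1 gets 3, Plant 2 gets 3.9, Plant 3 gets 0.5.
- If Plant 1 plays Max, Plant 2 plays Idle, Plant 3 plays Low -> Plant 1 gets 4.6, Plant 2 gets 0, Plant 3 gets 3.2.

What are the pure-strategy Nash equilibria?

(High, Idle, Idle): Plant 1 can switch to Max (2.7 → 4.1). Not NE.
(High, Idle, Low): Plant 1 can switch to Max (2.9 → 4.6). Not NE.
(High, Low, Idle): Plant 1 gets 0.8, best alternative 0.7; Plant 2 gets 5.2, best alternative 3.6; Plant 3 gets 3.8, best alternative 2. No profitable deviation — NE.
(High, Low, Low): Plant 2 can switch to Medium (3 → 3.9). Not NE.
(High, Medium, Idle): Plant 1 can switch to Max (0.1 → 1.5). Not NE.
(High, Medium, Low): Plant 1 can switch to Max (3 → 3.2). Not NE.
(Max, Idle, Idle): Plant 1 gets 4.1, best alternative 2.7; Plant 2 gets 5.7, best alternative 4.8; Plant 3 gets 4, best alternative 3.2. No profitable deviation — NE.
(Max, Idle, Low): Plant 2 can switch to Low (0 → 1.8). Not NE.
(Max, Low, Idle): Plant 1 can switch to High (0.7 → 0.8). Not NE.
(Max, Low, Low): Plant 1 can switch to High (0.4 → 3.8). Not NE.
(Max, Medium, Idle): Plant 2 can switch to Idle (4.7 → 5.7). Not NE.
(Max, Medium, Low): Plant 3 can switch to Idle (3.3 → 4.2). Not NE.

The pure Nash equilibria are (High, Low, Idle); (Max, Idle, Idle).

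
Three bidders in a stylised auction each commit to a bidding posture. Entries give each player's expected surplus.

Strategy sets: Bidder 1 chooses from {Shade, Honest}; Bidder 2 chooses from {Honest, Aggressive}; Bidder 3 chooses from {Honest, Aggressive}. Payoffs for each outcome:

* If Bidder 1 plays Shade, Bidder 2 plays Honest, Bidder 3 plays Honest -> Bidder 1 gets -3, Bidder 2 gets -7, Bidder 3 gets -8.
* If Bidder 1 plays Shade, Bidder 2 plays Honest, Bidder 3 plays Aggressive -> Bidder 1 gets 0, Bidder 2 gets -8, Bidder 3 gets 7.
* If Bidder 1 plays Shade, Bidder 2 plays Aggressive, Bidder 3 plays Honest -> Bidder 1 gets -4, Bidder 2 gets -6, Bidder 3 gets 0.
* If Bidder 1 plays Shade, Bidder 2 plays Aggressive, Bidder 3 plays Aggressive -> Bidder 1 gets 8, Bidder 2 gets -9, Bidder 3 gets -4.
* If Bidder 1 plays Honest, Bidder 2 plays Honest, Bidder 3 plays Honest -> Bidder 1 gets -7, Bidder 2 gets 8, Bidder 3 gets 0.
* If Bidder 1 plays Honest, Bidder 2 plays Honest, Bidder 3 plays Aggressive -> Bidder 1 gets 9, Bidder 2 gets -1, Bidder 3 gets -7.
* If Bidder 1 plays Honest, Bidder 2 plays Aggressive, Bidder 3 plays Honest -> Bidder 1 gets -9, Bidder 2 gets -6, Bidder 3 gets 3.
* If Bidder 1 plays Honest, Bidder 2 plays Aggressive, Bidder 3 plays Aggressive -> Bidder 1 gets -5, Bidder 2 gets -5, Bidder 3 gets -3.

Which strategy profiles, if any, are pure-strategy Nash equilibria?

Bidder 1 against (Honest, Honest): payoffs -3, -7 → best response Shade.
Bidder 1 against (Honest, Aggressive): payoffs 0, 9 → best response Honest.
Bidder 1 against (Aggressive, Honest): payoffs -4, -9 → best response Shade.
Bidder 1 against (Aggressive, Aggressive): payoffs 8, -5 → best response Shade.
Bidder 2 against (Shade, Honest): payoffs -7, -6 → best response Aggressive.
Bidder 2 against (Shade, Aggressive): payoffs -8, -9 → best response Honest.
Bidder 2 against (Honest, Honest): payoffs 8, -6 → best response Honest.
Bidder 2 against (Honest, Aggressive): payoffs -1, -5 → best response Honest.
Bidder 3 against (Shade, Honest): payoffs -8, 7 → best response Aggressive.
Bidder 3 against (Shade, Aggressive): payoffs 0, -4 → best response Honest.
Bidder 3 against (Honest, Honest): payoffs 0, -7 → best response Honest.
Bidder 3 against (Honest, Aggressive): payoffs 3, -3 → best response Honest.
Mutual best responses: (Shade, Aggressive, Honest).

Pure NE: (Shade, Aggressive, Honest)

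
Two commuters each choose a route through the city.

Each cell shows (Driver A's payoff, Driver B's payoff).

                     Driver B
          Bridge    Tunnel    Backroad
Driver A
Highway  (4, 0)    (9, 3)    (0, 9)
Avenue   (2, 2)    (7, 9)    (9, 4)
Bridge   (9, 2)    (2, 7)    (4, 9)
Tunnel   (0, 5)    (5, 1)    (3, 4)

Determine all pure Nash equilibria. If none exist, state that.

No pure-strategy Nash equilibrium.

(Highway, Bridge): Driver A can switch to Bridge (4 → 9). Not NE.
(Highway, Tunnel): Driver B can switch to Backroad (3 → 9). Not NE.
(Highway, Backroad): Driver A can switch to Avenue (0 → 9). Not NE.
(Avenue, Bridge): Driver A can switch to Highway (2 → 4). Not NE.
(Avenue, Tunnel): Driver A can switch to Highway (7 → 9). Not NE.
(Avenue, Backroad): Driver B can switch to Tunnel (4 → 9). Not NE.
(Bridge, Bridge): Driver B can switch to Tunnel (2 → 7). Not NE.
(Bridge, Tunnel): Driver A can switch to Highway (2 → 9). Not NE.
(Bridge, Backroad): Driver A can switch to Avenue (4 → 9). Not NE.
(Tunnel, Bridge): Driver A can switch to Highway (0 → 4). Not NE.
(The remaining 2 profiles each have a profitable deviation by the same check.)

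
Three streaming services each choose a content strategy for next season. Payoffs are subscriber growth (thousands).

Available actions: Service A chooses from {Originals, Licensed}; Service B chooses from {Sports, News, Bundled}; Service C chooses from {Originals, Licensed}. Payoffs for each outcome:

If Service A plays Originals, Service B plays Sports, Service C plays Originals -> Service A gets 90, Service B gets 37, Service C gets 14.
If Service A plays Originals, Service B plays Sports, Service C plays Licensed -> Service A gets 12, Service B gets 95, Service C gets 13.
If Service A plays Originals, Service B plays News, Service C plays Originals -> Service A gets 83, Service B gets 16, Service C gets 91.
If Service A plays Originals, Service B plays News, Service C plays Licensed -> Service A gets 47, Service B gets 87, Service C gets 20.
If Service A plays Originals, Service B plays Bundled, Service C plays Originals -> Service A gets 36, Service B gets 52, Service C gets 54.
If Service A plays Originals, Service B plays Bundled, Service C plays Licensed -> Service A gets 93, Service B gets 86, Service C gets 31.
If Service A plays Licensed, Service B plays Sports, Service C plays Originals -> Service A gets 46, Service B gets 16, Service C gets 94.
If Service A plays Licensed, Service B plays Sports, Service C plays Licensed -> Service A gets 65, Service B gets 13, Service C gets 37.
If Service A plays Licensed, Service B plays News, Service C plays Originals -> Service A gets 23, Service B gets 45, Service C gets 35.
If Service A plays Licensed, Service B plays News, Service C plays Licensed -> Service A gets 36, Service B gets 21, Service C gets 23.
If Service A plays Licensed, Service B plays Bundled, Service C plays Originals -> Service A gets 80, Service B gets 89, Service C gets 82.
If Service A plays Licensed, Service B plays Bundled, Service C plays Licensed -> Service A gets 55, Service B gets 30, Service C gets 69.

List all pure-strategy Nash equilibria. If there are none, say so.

Service A against (Sports, Originals): payoffs 90, 46 → best response Originals.
Service A against (Sports, Licensed): payoffs 12, 65 → best response Licensed.
Service A against (News, Originals): payoffs 83, 23 → best response Originals.
Service A against (News, Licensed): payoffs 47, 36 → best response Originals.
Service A against (Bundled, Originals): payoffs 36, 80 → best response Licensed.
Service A against (Bundled, Licensed): payoffs 93, 55 → best response Originals.
Service B against (Originals, Originals): payoffs 37, 16, 52 → best response Bundled.
Service B against (Originals, Licensed): payoffs 95, 87, 86 → best response Sports.
Service B against (Licensed, Originals): payoffs 16, 45, 89 → best response Bundled.
Service B against (Licensed, Licensed): payoffs 13, 21, 30 → best response Bundled.
Service C against (Originals, Sports): payoffs 14, 13 → best response Originals.
Service C against (Originals, News): payoffs 91, 20 → best response Originals.
Service C against (Originals, Bundled): payoffs 54, 31 → best response Originals.
Service C against (Licensed, Sports): payoffs 94, 37 → best response Originals.
Service C against (Licensed, News): payoffs 35, 23 → best response Originals.
Service C against (Licensed, Bundled): payoffs 82, 69 → best response Originals.
Mutual best responses: (Licensed, Bundled, Originals).

The unique pure-strategy Nash equilibrium is (Licensed, Bundled, Originals).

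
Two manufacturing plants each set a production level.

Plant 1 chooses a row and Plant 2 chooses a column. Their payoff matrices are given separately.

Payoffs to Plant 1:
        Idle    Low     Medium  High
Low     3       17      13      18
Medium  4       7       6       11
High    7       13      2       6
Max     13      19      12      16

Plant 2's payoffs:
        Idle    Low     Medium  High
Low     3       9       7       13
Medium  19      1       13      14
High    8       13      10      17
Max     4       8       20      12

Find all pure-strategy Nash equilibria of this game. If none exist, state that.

Plant 1 against Idle: payoffs 3, 4, 7, 13 → best response Max.
Plant 1 against Low: payoffs 17, 7, 13, 19 → best response Max.
Plant 1 against Medium: payoffs 13, 6, 2, 12 → best response Low.
Plant 1 against High: payoffs 18, 11, 6, 16 → best response Low.
Plant 2 against Low: payoffs 3, 9, 7, 13 → best response High.
Plant 2 against Medium: payoffs 19, 1, 13, 14 → best response Idle.
Plant 2 against High: payoffs 8, 13, 10, 17 → best response High.
Plant 2 against Max: payoffs 4, 8, 20, 12 → best response Medium.
Mutual best responses: (Low, High).

Pure NE: (Low, High)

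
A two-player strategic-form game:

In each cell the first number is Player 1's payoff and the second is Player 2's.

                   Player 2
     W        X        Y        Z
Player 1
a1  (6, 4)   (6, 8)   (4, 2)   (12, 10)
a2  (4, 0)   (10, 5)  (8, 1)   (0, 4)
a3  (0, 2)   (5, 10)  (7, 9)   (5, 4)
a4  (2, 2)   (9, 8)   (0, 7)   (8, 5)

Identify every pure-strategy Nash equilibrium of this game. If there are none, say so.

The pure Nash equilibria are (a1, Z), (a2, X).

For each player, find the best response to each opponent profile; mutual best responses are the pure NE.
Player 1 against W: payoffs 6, 4, 0, 2 → best response a1.
Player 1 against X: payoffs 6, 10, 5, 9 → best response a2.
Player 1 against Y: payoffs 4, 8, 7, 0 → best response a2.
Player 1 against Z: payoffs 12, 0, 5, 8 → best response a1.
Player 2 against a1: payoffs 4, 8, 2, 10 → best response Z.
Player 2 against a2: payoffs 0, 5, 1, 4 → best response X.
Player 2 against a3: payoffs 2, 10, 9, 4 → best response X.
Player 2 against a4: payoffs 2, 8, 7, 5 → best response X.
Mutual best responses: (a1, Z); (a2, X).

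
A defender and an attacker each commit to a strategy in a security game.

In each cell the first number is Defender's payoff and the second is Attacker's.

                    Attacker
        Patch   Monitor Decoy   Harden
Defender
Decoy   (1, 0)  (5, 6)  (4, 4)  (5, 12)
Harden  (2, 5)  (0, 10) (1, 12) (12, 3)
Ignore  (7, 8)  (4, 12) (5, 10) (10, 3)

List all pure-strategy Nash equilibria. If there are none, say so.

none

Defender against Patch: payoffs 1, 2, 7 → best response Ignore.
Defender against Monitor: payoffs 5, 0, 4 → best response Decoy.
Defender against Decoy: payoffs 4, 1, 5 → best response Ignore.
Defender against Harden: payoffs 5, 12, 10 → best response Harden.
Attacker against Decoy: payoffs 0, 6, 4, 12 → best response Harden.
Attacker against Harden: payoffs 5, 10, 12, 3 → best response Decoy.
Attacker against Ignore: payoffs 8, 12, 10, 3 → best response Monitor.
No profile is a mutual best response for all players.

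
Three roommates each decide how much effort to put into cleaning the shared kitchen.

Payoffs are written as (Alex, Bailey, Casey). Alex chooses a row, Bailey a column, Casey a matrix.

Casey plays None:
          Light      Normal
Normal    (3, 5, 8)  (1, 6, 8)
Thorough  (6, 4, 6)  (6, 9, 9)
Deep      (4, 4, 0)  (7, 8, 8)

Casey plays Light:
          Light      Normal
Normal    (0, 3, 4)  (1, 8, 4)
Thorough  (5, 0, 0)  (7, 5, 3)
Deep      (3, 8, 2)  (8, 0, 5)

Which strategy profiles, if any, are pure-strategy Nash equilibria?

Alex against (Light, None): payoffs 3, 6, 4 → best response Thorough.
Alex against (Light, Light): payoffs 0, 5, 3 → best response Thorough.
Alex against (Normal, None): payoffs 1, 6, 7 → best response Deep.
Alex against (Normal, Light): payoffs 1, 7, 8 → best response Deep.
Bailey against (Normal, None): payoffs 5, 6 → best response Normal.
Bailey against (Normal, Light): payoffs 3, 8 → best response Normal.
Bailey against (Thorough, None): payoffs 4, 9 → best response Normal.
Bailey against (Thorough, Light): payoffs 0, 5 → best response Normal.
Bailey against (Deep, None): payoffs 4, 8 → best response Normal.
Bailey against (Deep, Light): payoffs 8, 0 → best response Light.
Casey against (Normal, Light): payoffs 8, 4 → best response None.
Casey against (Normal, Normal): payoffs 8, 4 → best response None.
Casey against (Thorough, Light): payoffs 6, 0 → best response None.
Casey against (Thorough, Normal): payoffs 9, 3 → best response None.
Casey against (Deep, Light): payoffs 0, 2 → best response Light.
Casey against (Deep, Normal): payoffs 8, 5 → best response None.
Mutual best responses: (Deep, Normal, None).

(Deep, Normal, None)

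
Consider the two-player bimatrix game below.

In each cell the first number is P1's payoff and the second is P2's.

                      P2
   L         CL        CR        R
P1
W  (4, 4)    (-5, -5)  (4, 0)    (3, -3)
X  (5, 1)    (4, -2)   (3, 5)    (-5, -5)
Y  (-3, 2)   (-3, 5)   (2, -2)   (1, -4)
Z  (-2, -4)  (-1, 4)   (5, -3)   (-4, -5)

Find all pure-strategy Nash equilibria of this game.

none

P1 against L: payoffs 4, 5, -3, -2 → best response X.
P1 against CL: payoffs -5, 4, -3, -1 → best response X.
P1 against CR: payoffs 4, 3, 2, 5 → best response Z.
P1 against R: payoffs 3, -5, 1, -4 → best response W.
P2 against W: payoffs 4, -5, 0, -3 → best response L.
P2 against X: payoffs 1, -2, 5, -5 → best response CR.
P2 against Y: payoffs 2, 5, -2, -4 → best response CL.
P2 against Z: payoffs -4, 4, -3, -5 → best response CL.
No profile is a mutual best response for all players.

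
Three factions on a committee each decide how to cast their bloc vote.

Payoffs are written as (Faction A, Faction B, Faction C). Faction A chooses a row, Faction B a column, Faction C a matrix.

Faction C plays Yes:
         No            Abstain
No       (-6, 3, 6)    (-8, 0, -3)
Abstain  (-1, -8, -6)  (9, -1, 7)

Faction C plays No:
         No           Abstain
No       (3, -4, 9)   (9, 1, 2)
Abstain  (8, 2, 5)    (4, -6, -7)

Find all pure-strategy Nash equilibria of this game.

Faction A against (No, Yes): payoffs -6, -1 → best response Abstain.
Faction A against (No, No): payoffs 3, 8 → best response Abstain.
Faction A against (Abstain, Yes): payoffs -8, 9 → best response Abstain.
Faction A against (Abstain, No): payoffs 9, 4 → best response No.
Faction B against (No, Yes): payoffs 3, 0 → best response No.
Faction B against (No, No): payoffs -4, 1 → best response Abstain.
Faction B against (Abstain, Yes): payoffs -8, -1 → best response Abstain.
Faction B against (Abstain, No): payoffs 2, -6 → best response No.
Faction C against (No, No): payoffs 6, 9 → best response No.
Faction C against (No, Abstain): payoffs -3, 2 → best response No.
Faction C against (Abstain, No): payoffs -6, 5 → best response No.
Faction C against (Abstain, Abstain): payoffs 7, -7 → best response Yes.
Mutual best responses: (No, Abstain, No); (Abstain, No, No); (Abstain, Abstain, Yes).

Pure-strategy Nash equilibria: (No, Abstain, No) and (Abstain, No, No) and (Abstain, Abstain, Yes)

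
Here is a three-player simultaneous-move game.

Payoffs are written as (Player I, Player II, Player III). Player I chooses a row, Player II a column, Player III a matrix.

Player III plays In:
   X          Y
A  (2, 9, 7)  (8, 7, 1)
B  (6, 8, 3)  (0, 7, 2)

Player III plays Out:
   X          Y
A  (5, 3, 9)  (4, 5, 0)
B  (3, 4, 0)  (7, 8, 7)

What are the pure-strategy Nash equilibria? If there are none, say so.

Player I against (X, In): payoffs 2, 6 → best response B.
Player I against (X, Out): payoffs 5, 3 → best response A.
Player I against (Y, In): payoffs 8, 0 → best response A.
Player I against (Y, Out): payoffs 4, 7 → best response B.
Player II against (A, In): payoffs 9, 7 → best response X.
Player II against (A, Out): payoffs 3, 5 → best response Y.
Player II against (B, In): payoffs 8, 7 → best response X.
Player II against (B, Out): payoffs 4, 8 → best response Y.
Player III against (A, X): payoffs 7, 9 → best response Out.
Player III against (A, Y): payoffs 1, 0 → best response In.
Player III against (B, X): payoffs 3, 0 → best response In.
Player III against (B, Y): payoffs 2, 7 → best response Out.
Mutual best responses: (B, X, In); (B, Y, Out).

The pure Nash equilibria are (B, X, In); (B, Y, Out).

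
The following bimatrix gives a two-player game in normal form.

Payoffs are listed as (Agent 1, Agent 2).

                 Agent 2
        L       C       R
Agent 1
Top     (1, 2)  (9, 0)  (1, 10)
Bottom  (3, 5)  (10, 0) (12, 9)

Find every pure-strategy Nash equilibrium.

Pure NE: (Bottom, R)

Agent 1 against L: payoffs 1, 3 → best response Bottom.
Agent 1 against C: payoffs 9, 10 → best response Bottom.
Agent 1 against R: payoffs 1, 12 → best response Bottom.
Agent 2 against Top: payoffs 2, 0, 10 → best response R.
Agent 2 against Bottom: payoffs 5, 0, 9 → best response R.
Mutual best responses: (Bottom, R).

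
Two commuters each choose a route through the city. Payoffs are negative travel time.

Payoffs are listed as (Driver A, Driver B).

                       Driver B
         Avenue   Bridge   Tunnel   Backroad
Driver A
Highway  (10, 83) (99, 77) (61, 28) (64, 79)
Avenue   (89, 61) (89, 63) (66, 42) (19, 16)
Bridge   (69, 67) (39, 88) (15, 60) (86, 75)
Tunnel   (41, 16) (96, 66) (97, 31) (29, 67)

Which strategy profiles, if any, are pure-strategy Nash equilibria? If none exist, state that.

There is no pure-strategy Nash equilibrium.

Driver A against Avenue: payoffs 10, 89, 69, 41 → best response Avenue.
Driver A against Bridge: payoffs 99, 89, 39, 96 → best response Highway.
Driver A against Tunnel: payoffs 61, 66, 15, 97 → best response Tunnel.
Driver A against Backroad: payoffs 64, 19, 86, 29 → best response Bridge.
Driver B against Highway: payoffs 83, 77, 28, 79 → best response Avenue.
Driver B against Avenue: payoffs 61, 63, 42, 16 → best response Bridge.
Driver B against Bridge: payoffs 67, 88, 60, 75 → best response Bridge.
Driver B against Tunnel: payoffs 16, 66, 31, 67 → best response Backroad.
No profile is a mutual best response for all players.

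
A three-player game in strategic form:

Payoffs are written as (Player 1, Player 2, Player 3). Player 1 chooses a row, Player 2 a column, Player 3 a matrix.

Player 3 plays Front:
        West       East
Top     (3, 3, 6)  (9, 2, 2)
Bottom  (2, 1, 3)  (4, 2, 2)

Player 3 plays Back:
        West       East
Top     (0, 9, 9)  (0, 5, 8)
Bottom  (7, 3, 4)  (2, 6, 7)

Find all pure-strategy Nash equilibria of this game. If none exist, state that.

Player 1 against (West, Front): payoffs 3, 2 → best response Top.
Player 1 against (West, Back): payoffs 0, 7 → best response Bottom.
Player 1 against (East, Front): payoffs 9, 4 → best response Top.
Player 1 against (East, Back): payoffs 0, 2 → best response Bottom.
Player 2 against (Top, Front): payoffs 3, 2 → best response West.
Player 2 against (Top, Back): payoffs 9, 5 → best response West.
Player 2 against (Bottom, Front): payoffs 1, 2 → best response East.
Player 2 against (Bottom, Back): payoffs 3, 6 → best response East.
Player 3 against (Top, West): payoffs 6, 9 → best response Back.
Player 3 against (Top, East): payoffs 2, 8 → best response Back.
Player 3 against (Bottom, West): payoffs 3, 4 → best response Back.
Player 3 against (Bottom, East): payoffs 2, 7 → best response Back.
Mutual best responses: (Bottom, East, Back).

The unique pure-strategy Nash equilibrium is (Bottom, East, Back).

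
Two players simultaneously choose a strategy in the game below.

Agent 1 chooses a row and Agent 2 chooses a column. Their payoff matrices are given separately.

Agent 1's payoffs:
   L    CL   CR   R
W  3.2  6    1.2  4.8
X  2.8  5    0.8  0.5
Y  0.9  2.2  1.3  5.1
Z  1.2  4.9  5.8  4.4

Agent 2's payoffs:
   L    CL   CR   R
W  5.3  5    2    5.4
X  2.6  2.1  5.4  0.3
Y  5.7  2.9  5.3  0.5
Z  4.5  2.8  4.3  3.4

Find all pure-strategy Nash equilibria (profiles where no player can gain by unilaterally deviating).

There is no pure-strategy Nash equilibrium.

Mark each player's best response to every combination of opponents' strategies; a profile where every player is best-responding is a pure Nash equilibrium.
Agent 1 against L: payoffs 3.2, 2.8, 0.9, 1.2 → best response W.
Agent 1 against CL: payoffs 6, 5, 2.2, 4.9 → best response W.
Agent 1 against CR: payoffs 1.2, 0.8, 1.3, 5.8 → best response Z.
Agent 1 against R: payoffs 4.8, 0.5, 5.1, 4.4 → best response Y.
Agent 2 against W: payoffs 5.3, 5, 2, 5.4 → best response R.
Agent 2 against X: payoffs 2.6, 2.1, 5.4, 0.3 → best response CR.
Agent 2 against Y: payoffs 5.7, 2.9, 5.3, 0.5 → best response L.
Agent 2 against Z: payoffs 4.5, 2.8, 4.3, 3.4 → best response L.
No profile is a mutual best response for all players.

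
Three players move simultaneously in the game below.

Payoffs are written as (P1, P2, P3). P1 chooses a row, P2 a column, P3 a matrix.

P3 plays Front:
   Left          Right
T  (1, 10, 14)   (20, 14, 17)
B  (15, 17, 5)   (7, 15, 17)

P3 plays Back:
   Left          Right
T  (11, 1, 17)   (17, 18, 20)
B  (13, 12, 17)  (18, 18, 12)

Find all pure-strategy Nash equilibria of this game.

(T, Left, Front): P1 can switch to B (1 → 15). Not NE.
(T, Left, Back): P1 can switch to B (11 → 13). Not NE.
(T, Right, Front): P3 can switch to Back (17 → 20). Not NE.
(T, Right, Back): P1 can switch to B (17 → 18). Not NE.
(B, Left, Front): P3 can switch to Back (5 → 17). Not NE.
(B, Left, Back): P2 can switch to Right (12 → 18). Not NE.
(B, Right, Front): P1 can switch to T (7 → 20). Not NE.
(B, Right, Back): P3 can switch to Front (12 → 17). Not NE.

none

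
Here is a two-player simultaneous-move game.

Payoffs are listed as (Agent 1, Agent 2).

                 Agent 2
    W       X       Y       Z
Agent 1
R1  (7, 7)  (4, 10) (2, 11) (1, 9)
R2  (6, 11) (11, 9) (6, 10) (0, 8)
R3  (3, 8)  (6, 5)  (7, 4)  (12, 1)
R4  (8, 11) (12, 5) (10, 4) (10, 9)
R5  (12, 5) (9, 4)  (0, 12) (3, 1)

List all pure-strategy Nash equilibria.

For each strategy profile, look for a profitable unilateral deviation.
(R1, W): Agent 1 can switch to R4 (7 → 8). Not NE.
(R1, X): Agent 1 can switch to R2 (4 → 11). Not NE.
(R1, Y): Agent 1 can switch to R2 (2 → 6). Not NE.
(R1, Z): Agent 1 can switch to R3 (1 → 12). Not NE.
(R2, W): Agent 1 can switch to R1 (6 → 7). Not NE.
(R2, X): Agent 1 can switch to R4 (11 → 12). Not NE.
(The remaining 14 profiles each have a profitable deviation by the same check.)

none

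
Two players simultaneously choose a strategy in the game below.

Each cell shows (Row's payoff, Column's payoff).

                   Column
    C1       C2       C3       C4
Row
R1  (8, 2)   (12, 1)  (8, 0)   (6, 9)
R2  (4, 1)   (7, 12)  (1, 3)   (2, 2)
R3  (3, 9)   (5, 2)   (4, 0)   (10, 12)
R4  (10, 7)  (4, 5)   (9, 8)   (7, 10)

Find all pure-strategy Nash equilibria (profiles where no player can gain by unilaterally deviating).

The unique pure-strategy Nash equilibrium is (R3, C4).

For each player, find the best response to each opponent profile; mutual best responses are the pure NE.
Row against C1: payoffs 8, 4, 3, 10 → best response R4.
Row against C2: payoffs 12, 7, 5, 4 → best response R1.
Row against C3: payoffs 8, 1, 4, 9 → best response R4.
Row against C4: payoffs 6, 2, 10, 7 → best response R3.
Column against R1: payoffs 2, 1, 0, 9 → best response C4.
Column against R2: payoffs 1, 12, 3, 2 → best response C2.
Column against R3: payoffs 9, 2, 0, 12 → best response C4.
Column against R4: payoffs 7, 5, 8, 10 → best response C4.
Mutual best responses: (R3, C4).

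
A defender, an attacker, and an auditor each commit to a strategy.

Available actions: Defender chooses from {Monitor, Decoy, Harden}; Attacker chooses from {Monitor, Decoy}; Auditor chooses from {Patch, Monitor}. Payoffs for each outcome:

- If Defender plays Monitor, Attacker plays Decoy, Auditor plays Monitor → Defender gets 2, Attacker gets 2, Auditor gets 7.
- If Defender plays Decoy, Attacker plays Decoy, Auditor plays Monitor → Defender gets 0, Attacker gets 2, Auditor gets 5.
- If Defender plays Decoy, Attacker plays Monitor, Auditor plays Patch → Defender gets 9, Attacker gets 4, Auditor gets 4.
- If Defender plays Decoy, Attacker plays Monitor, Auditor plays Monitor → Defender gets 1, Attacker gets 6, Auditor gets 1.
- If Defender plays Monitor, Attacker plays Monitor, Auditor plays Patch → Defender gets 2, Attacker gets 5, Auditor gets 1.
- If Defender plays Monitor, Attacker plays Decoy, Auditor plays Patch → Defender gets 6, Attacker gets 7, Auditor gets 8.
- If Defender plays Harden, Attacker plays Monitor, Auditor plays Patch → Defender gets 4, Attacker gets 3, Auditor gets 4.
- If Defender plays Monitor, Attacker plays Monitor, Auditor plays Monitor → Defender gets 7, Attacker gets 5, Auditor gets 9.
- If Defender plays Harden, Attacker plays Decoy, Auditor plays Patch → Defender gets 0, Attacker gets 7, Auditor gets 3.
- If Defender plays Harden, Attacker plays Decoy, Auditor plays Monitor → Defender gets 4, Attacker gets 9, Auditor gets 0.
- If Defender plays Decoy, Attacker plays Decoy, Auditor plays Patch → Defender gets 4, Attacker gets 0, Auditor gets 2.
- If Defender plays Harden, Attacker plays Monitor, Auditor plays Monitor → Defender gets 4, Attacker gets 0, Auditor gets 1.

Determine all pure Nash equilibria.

Defender against (Monitor, Patch): payoffs 2, 9, 4 → best response Decoy.
Defender against (Monitor, Monitor): payoffs 7, 1, 4 → best response Monitor.
Defender against (Decoy, Patch): payoffs 6, 4, 0 → best response Monitor.
Defender against (Decoy, Monitor): payoffs 2, 0, 4 → best response Harden.
Attacker against (Monitor, Patch): payoffs 5, 7 → best response Decoy.
Attacker against (Monitor, Monitor): payoffs 5, 2 → best response Monitor.
Attacker against (Decoy, Patch): payoffs 4, 0 → best response Monitor.
Attacker against (Decoy, Monitor): payoffs 6, 2 → best response Monitor.
Attacker against (Harden, Patch): payoffs 3, 7 → best response Decoy.
Attacker against (Harden, Monitor): payoffs 0, 9 → best response Decoy.
Auditor against (Monitor, Monitor): payoffs 1, 9 → best response Monitor.
Auditor against (Monitor, Decoy): payoffs 8, 7 → best response Patch.
Auditor against (Decoy, Monitor): payoffs 4, 1 → best response Patch.
Auditor against (Decoy, Decoy): payoffs 2, 5 → best response Monitor.
Auditor against (Harden, Monitor): payoffs 4, 1 → best response Patch.
Auditor against (Harden, Decoy): payoffs 3, 0 → best response Patch.
Mutual best responses: (Monitor, Monitor, Monitor); (Monitor, Decoy, Patch); (Decoy, Monitor, Patch).

Pure-strategy Nash equilibria: (Monitor, Monitor, Monitor), (Monitor, Decoy, Patch), (Decoy, Monitor, Patch)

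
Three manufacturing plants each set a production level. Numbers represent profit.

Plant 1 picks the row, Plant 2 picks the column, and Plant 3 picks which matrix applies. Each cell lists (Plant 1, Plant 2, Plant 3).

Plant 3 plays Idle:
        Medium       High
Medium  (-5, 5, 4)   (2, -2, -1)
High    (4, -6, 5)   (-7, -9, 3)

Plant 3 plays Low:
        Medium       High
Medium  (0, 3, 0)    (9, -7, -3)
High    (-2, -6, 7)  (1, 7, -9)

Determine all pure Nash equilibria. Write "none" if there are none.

Plant 1 against (Medium, Idle): payoffs -5, 4 → best response High.
Plant 1 against (Medium, Low): payoffs 0, -2 → best response Medium.
Plant 1 against (High, Idle): payoffs 2, -7 → best response Medium.
Plant 1 against (High, Low): payoffs 9, 1 → best response Medium.
Plant 2 against (Medium, Idle): payoffs 5, -2 → best response Medium.
Plant 2 against (Medium, Low): payoffs 3, -7 → best response Medium.
Plant 2 against (High, Idle): payoffs -6, -9 → best response Medium.
Plant 2 against (High, Low): payoffs -6, 7 → best response High.
Plant 3 against (Medium, Medium): payoffs 4, 0 → best response Idle.
Plant 3 against (Medium, High): payoffs -1, -3 → best response Idle.
Plant 3 against (High, Medium): payoffs 5, 7 → best response Low.
Plant 3 against (High, High): payoffs 3, -9 → best response Idle.
No profile is a mutual best response for all players.

This game has no pure Nash equilibrium.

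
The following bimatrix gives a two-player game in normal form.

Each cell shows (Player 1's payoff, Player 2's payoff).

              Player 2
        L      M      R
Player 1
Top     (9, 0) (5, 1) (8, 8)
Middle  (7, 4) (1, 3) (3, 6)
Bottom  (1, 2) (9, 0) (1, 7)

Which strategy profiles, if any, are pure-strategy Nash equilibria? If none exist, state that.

Player 1 against L: payoffs 9, 7, 1 → best response Top.
Player 1 against M: payoffs 5, 1, 9 → best response Bottom.
Player 1 against R: payoffs 8, 3, 1 → best response Top.
Player 2 against Top: payoffs 0, 1, 8 → best response R.
Player 2 against Middle: payoffs 4, 3, 6 → best response R.
Player 2 against Bottom: payoffs 2, 0, 7 → best response R.
Mutual best responses: (Top, R).

(Top, R)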